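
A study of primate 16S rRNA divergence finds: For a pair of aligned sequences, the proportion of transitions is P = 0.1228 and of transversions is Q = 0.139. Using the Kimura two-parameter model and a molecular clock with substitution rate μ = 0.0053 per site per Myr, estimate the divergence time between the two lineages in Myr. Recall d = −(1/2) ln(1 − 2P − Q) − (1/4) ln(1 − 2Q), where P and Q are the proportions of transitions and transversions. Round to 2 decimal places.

Under the Kimura two-parameter model, d = −½ ln(1 − 2P − Q) − ¼ ln(1 − 2Q).
1 − 2P − Q = 0.6154, giving −½ ln(0.6154) = 0.242741.
1 − 2Q = 0.722, giving −¼ ln(0.722) = 0.081433.
d = 0.242741 + 0.081433 = 0.324174.
Under a molecular clock d = 2μt, so t = d/(2μ) = 0.324174 / (2 × 0.0053) = 30.58 Myr.

30.58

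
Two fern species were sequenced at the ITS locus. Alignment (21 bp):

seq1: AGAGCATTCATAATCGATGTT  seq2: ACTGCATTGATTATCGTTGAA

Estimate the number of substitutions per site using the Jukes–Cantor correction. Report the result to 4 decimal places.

The sequences differ at 7 of 21 sites (2, 3, 9, 12, 17, 20, 21), so p = 7/21 ≈ 0.333333.
d = −(3/4) ln(1 − 4p/3) = −0.75 ln(1 − 0.444444) = −0.75 ln(0.555556)
  = −0.75 × (-0.587786) = 0.440840 substitutions/site.

0.4408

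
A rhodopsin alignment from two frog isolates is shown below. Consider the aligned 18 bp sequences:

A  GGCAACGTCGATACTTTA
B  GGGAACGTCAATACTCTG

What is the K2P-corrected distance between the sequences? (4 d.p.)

0.2757

Of 18 sites, 3 differences are transitions and 1 are transversions, so P = 3/18 ≈ 0.166667 and Q = 1/18 ≈ 0.055556.
Under the Kimura two-parameter model, d = −½ ln(1 − 2P − Q) − ¼ ln(1 − 2Q).
1 − 2P − Q = 0.61111, giving −½ ln(0.61111) = 0.246239.
1 − 2Q = 0.888888, giving −¼ ln(0.888888) = 0.029446.
d = 0.246239 + 0.029446 = 0.275685.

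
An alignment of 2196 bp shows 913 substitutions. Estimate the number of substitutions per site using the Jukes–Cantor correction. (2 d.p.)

0.61

p = 913/2196 ≈ 0.415756.
d = −(3/4) ln(1 − 4p/3) = −0.75 ln(1 − 0.554341) = −0.75 ln(0.445659)
  = −0.75 × (-0.808201) = 0.606151 substitutions/site.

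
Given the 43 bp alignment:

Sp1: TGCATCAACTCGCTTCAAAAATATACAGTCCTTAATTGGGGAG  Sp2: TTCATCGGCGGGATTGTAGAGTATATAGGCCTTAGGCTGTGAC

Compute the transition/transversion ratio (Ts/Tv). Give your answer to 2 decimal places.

0.64

Transitions are A↔G and C↔T; transversions are all other mismatches.
Transitions: 7. Transversions: 11.
R = 7/11 = 0.636363… ≈ 0.64 (to 2 d.p.).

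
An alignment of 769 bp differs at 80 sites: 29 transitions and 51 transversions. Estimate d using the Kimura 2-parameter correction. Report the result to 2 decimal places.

P = 29/769 ≈ 0.037711 and Q = 51/769 ≈ 0.06632.
Under the Kimura two-parameter model, d = −½ ln(1 − 2P − Q) − ¼ ln(1 − 2Q).
1 − 2P − Q = 0.858258, giving −½ ln(0.858258) = 0.076425.
1 − 2Q = 0.86736, giving −¼ ln(0.86736) = 0.035575.
d = 0.076425 + 0.035575 = 0.112000.

0.11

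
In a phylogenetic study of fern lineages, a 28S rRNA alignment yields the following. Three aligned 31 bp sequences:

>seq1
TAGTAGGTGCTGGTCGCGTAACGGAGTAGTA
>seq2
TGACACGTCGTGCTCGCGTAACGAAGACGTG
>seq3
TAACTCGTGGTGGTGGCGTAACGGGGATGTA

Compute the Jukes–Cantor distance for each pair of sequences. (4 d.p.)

seq1–seq2: 11/31 sites differ → p ≈ 0.354839, d = −0.75 ln(1 − 0.473119) = 0.480585 ≈ 0.4806.
seq1–seq3: 9/31 sites differ → p ≈ 0.290323, d = −0.75 ln(1 − 0.387097) = 0.367161 ≈ 0.3672.
seq2–seq3: 9/31 sites differ → p ≈ 0.290323, d = −0.75 ln(1 − 0.387097) = 0.367161 ≈ 0.3672.

d(seq1,seq2) = 0.4806, d(seq1,seq3) = 0.3672, d(seq2,seq3) = 0.3672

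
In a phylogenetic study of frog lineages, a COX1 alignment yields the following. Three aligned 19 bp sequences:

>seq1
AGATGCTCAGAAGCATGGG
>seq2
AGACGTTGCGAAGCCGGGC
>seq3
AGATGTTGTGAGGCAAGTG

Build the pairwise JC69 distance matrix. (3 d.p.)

seq1–seq2: 7/19 sites differ → p ≈ 0.368421, d = −0.75 ln(1 − 0.491228) = 0.506816 ≈ 0.507.
seq1–seq3: 6/19 sites differ → p ≈ 0.315789, d = −0.75 ln(1 − 0.421052) = 0.409907 ≈ 0.410.
seq2–seq3: 7/19 sites differ → p ≈ 0.368421, d = −0.75 ln(1 − 0.491228) = 0.506816 ≈ 0.507.

d(seq1,seq2) = 0.507, d(seq1,seq3) = 0.410, d(seq2,seq3) = 0.507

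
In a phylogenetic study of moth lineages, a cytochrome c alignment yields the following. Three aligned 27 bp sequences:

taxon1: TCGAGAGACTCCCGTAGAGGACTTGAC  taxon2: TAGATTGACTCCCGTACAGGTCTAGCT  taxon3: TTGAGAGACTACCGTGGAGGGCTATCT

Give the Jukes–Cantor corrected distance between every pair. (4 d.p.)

d(taxon1,taxon2) = 0.3770, d(taxon1,taxon3) = 0.3770, d(taxon2,taxon3) = 0.3770

taxon1–taxon2: 8/27 sites differ → p ≈ 0.296296, d = −0.75 ln(1 − 0.395061) = 0.376971 ≈ 0.3770.
taxon1–taxon3: 8/27 sites differ → p ≈ 0.296296, d = −0.75 ln(1 − 0.395061) = 0.376971 ≈ 0.3770.
taxon2–taxon3: 8/27 sites differ → p ≈ 0.296296, d = −0.75 ln(1 − 0.395061) = 0.376971 ≈ 0.3770.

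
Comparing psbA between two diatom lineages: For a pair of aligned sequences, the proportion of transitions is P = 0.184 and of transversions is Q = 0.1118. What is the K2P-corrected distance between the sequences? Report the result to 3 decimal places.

0.390

Under the Kimura two-parameter model, d = −½ ln(1 − 2P − Q) − ¼ ln(1 − 2Q).
1 − 2P − Q = 0.5202, giving −½ ln(0.5202) = 0.326771.
1 − 2Q = 0.7764, giving −¼ ln(0.7764) = 0.063272.
d = 0.326771 + 0.063272 = 0.390043.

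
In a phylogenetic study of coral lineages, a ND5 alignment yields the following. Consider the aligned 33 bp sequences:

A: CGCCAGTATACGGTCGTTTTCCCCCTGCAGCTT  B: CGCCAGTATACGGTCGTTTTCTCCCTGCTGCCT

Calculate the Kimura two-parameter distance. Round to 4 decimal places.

Of 33 sites, 2 differences are transitions and 1 are transversions, so P = 2/33 ≈ 0.060606 and Q = 1/33 ≈ 0.030303.
Under the Kimura two-parameter model, d = −½ ln(1 − 2P − Q) − ¼ ln(1 − 2Q).
1 − 2P − Q = 0.848485, giving −½ ln(0.848485) = 0.082151.
1 − 2Q = 0.939394, giving −¼ ln(0.939394) = 0.015630.
d = 0.082151 + 0.015630 = 0.097781.

0.0978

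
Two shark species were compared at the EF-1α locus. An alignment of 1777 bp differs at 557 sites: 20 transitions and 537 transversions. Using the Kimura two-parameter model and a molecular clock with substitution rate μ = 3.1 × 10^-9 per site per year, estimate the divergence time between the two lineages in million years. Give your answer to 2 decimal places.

P = 20/1777 ≈ 0.011255 and Q = 537/1777 ≈ 0.302195.
Under the Kimura two-parameter model, d = −½ ln(1 − 2P − Q) − ¼ ln(1 − 2Q).
1 − 2P − Q = 0.675295, giving −½ ln(0.675295) = 0.196303.
1 − 2Q = 0.39561, giving −¼ ln(0.39561) = 0.231832.
d = 0.196303 + 0.231832 = 0.428135.
Under a molecular clock d = 2μt, so t = d/(2μ) = 0.428135 / (2 × 3.1 × 10^-9) = 69.05 million years.

69.05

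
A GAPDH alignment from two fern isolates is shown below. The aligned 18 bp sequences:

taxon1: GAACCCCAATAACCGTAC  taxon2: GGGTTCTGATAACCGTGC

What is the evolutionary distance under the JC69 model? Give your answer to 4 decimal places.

The sequences differ at 7 of 18 sites (2, 3, 4, 5, 7, 8, 17), so p = 7/18 ≈ 0.388889.
d = −(3/4) ln(1 − 4p/3) = −0.75 ln(1 − 0.518519) = −0.75 ln(0.481481)
  = −0.75 × (-0.730889) = 0.548167 substitutions/site.

0.5482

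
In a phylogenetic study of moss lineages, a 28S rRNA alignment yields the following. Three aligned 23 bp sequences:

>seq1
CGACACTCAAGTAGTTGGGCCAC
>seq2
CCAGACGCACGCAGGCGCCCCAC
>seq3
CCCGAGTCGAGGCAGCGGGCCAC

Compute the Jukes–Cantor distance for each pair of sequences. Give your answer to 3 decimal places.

seq1–seq2: 9/23 sites differ → p ≈ 0.391304, d = −0.75 ln(1 − 0.521739) = 0.553199 ≈ 0.553.
seq1–seq3: 10/23 sites differ → p ≈ 0.434783, d = −0.75 ln(1 − 0.579711) = 0.650110 ≈ 0.650.
seq2–seq3: 10/23 sites differ → p ≈ 0.434783, d = −0.75 ln(1 − 0.579711) = 0.650110 ≈ 0.650.

d(seq1,seq2) = 0.553, d(seq1,seq3) = 0.650, d(seq2,seq3) = 0.650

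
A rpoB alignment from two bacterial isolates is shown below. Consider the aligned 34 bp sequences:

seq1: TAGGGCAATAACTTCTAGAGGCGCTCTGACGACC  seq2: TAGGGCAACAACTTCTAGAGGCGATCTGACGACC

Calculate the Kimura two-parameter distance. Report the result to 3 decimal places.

0.061

Of 34 sites, 1 differences are transitions and 1 are transversions, so P = 1/34 ≈ 0.029412 and Q = 1/34 ≈ 0.029412.
Under the Kimura two-parameter model, d = −½ ln(1 − 2P − Q) − ¼ ln(1 − 2Q).
1 − 2P − Q = 0.911764, giving −½ ln(0.911764) = 0.046187.
1 − 2Q = 0.941176, giving −¼ ln(0.941176) = 0.015156.
d = 0.046187 + 0.015156 = 0.061343.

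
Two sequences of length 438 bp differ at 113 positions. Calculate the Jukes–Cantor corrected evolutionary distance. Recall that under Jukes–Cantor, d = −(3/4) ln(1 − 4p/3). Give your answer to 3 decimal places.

0.316

p = 113/438 ≈ 0.257991.
d = −(3/4) ln(1 − 4p/3) = −0.75 ln(1 − 0.343988) = −0.75 ln(0.656012)
  = −0.75 × (-0.421576) = 0.316182 substitutions/site.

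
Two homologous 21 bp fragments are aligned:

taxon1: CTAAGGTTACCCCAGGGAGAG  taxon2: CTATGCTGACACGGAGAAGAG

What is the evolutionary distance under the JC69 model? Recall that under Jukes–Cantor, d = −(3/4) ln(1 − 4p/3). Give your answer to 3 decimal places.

0.532

The sequences differ at 8 of 21 sites (4, 6, 8, 11, 13, 14, 15, 17), so p = 8/21 ≈ 0.380952.
d = −(3/4) ln(1 − 4p/3) = −0.75 ln(1 − 0.507936) = −0.75 ln(0.492064)
  = −0.75 × (-0.709146) = 0.531860 substitutions/site.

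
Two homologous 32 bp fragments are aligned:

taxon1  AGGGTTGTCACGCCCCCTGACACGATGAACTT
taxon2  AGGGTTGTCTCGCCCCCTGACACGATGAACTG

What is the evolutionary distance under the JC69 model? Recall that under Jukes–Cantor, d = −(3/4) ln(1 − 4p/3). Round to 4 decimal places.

The sequences differ at 2 of 32 sites (10, 32), so p = 2/32 = 0.0625.
d = −(3/4) ln(1 − 4p/3) = −0.75 ln(1 − 0.083333) = −0.75 ln(0.916667)
  = −0.75 × (-0.087011) = 0.065258 substitutions/site.

0.0653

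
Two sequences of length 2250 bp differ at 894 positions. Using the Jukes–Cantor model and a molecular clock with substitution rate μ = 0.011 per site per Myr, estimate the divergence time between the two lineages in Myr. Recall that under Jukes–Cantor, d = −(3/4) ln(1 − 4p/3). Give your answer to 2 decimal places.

25.72

p = 894/2250 ≈ 0.397333.
d = −(3/4) ln(1 − 4p/3) = −0.75 ln(1 − 0.529777) = −0.75 ln(0.470223)
  = −0.75 × (-0.754548) = 0.565911 substitutions/site.
Under a molecular clock d = 2μt, so t = d/(2μ) = 0.565911 / (2 × 0.011) = 25.72 Myr.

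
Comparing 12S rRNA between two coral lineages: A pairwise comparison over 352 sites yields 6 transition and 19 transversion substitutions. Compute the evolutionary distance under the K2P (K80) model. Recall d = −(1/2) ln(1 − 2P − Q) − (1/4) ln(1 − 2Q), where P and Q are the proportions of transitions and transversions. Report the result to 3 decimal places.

0.075

P = 6/352 ≈ 0.017045 and Q = 19/352 ≈ 0.053977.
Under the Kimura two-parameter model, d = −½ ln(1 − 2P − Q) − ¼ ln(1 − 2Q).
1 − 2P − Q = 0.911933, giving −½ ln(0.911933) = 0.046094.
1 − 2Q = 0.892046, giving −¼ ln(0.892046) = 0.028559.
d = 0.046094 + 0.028559 = 0.074653.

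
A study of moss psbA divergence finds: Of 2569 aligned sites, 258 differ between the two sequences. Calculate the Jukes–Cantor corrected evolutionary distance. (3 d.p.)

0.108

p = 258/2569 ≈ 0.100428.
d = −(3/4) ln(1 − 4p/3) = −0.75 ln(1 − 0.133904) = −0.75 ln(0.866096)
  = −0.75 × (-0.143760) = 0.107820 substitutions/site.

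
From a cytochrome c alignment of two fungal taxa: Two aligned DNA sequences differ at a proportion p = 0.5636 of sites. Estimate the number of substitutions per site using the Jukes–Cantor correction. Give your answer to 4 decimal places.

d = −(3/4) ln(1 − 4p/3) = −0.75 ln(1 − 0.751467) = −0.75 ln(0.248533)
  = −0.75 × (-1.392180) = 1.044135 substitutions/site.

1.0441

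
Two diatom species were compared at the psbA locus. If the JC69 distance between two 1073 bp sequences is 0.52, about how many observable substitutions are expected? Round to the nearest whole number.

Invert JC69: p = (3/4)(1 − e^(−4d/3)) = 0.75 × (1 − e^(-0.693333)) = 0.75 × (1 − 0.499907) = 0.375070.
Expected differing sites = pL ≈ 0.375070 × 1073 = 402.45011 ≈ 402.

402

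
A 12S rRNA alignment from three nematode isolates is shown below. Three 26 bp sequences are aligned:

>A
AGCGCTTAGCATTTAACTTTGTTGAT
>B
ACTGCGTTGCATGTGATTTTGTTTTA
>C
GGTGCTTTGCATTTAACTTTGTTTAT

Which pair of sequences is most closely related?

A and C

A–B: 10/26 differ, p = 0.385, d = 0.539.
A–C: 4/26 differ, p = 0.154, d = 0.172.
B–C: 8/26 differ, p = 0.308, d = 0.396.
The smallest distance is between A and C.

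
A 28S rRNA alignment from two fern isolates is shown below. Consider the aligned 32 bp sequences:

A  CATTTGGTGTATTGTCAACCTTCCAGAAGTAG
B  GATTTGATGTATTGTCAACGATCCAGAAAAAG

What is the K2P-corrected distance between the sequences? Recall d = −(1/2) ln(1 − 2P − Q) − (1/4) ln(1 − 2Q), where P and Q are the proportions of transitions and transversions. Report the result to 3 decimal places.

0.216

Of 32 sites, 2 differences are transitions and 4 are transversions, so P = 2/32 = 0.0625 and Q = 4/32 = 0.125.
Under the Kimura two-parameter model, d = −½ ln(1 − 2P − Q) − ¼ ln(1 − 2Q).
1 − 2P − Q = 0.75, giving −½ ln(0.75) = 0.143841.
1 − 2Q = 0.75, giving −¼ ln(0.75) = 0.071921.
d = 0.143841 + 0.071921 = 0.215762.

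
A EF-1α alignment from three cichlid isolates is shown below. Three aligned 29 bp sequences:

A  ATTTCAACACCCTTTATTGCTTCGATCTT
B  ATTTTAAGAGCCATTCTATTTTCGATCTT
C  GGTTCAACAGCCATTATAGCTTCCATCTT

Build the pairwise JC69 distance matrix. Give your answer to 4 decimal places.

d(A,B) = 0.3439, d(A,C) = 0.2421, d(B,C) = 0.3439

A–B: 8/29 sites differ → p ≈ 0.275862, d = −0.75 ln(1 − 0.367816) = 0.343931 ≈ 0.3439.
A–C: 6/29 sites differ → p ≈ 0.206897, d = −0.75 ln(1 − 0.275863) = 0.242081 ≈ 0.2421.
B–C: 8/29 sites differ → p ≈ 0.275862, d = −0.75 ln(1 − 0.367816) = 0.343931 ≈ 0.3439.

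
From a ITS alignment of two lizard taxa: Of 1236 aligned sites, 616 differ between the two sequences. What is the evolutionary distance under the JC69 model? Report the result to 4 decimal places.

p = 616/1236 ≈ 0.498382.
d = −(3/4) ln(1 − 4p/3) = −0.75 ln(1 − 0.664509) = −0.75 ln(0.335491)
  = −0.75 × (-1.092160) = 0.819120 substitutions/site.

0.8191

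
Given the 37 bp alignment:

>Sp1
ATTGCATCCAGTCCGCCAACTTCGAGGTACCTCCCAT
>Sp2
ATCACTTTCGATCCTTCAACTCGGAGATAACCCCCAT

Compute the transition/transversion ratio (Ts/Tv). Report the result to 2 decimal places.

2.25

Transitions are A↔G and C↔T; transversions are all other mismatches.
Transitions: 9. Transversions: 4.
R = 9/4 = 2.25.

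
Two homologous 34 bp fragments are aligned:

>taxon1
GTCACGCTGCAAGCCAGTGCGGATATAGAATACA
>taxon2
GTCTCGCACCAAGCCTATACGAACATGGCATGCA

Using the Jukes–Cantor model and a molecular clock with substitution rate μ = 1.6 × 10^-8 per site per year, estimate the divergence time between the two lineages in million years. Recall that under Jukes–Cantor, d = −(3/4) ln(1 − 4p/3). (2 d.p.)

The sequences differ at 11 of 34 sites, so p = 11/34 ≈ 0.323529.
d = −(3/4) ln(1 − 4p/3) = −0.75 ln(1 − 0.431372) = −0.75 ln(0.568628)
  = −0.75 × (-0.564529) = 0.423397 substitutions/site.
Under a molecular clock d = 2μt, so t = d/(2μ) = 0.423397 / (2 × 1.6 × 10^-8) = 13.23 million years.

13.23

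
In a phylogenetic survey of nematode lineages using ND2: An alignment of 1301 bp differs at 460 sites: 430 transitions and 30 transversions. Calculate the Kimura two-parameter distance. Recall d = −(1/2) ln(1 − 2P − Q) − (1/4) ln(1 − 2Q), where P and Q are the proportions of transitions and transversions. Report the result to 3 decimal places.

0.588

P = 430/1301 ≈ 0.330515 and Q = 30/1301 ≈ 0.023059.
Under the Kimura two-parameter model, d = −½ ln(1 − 2P − Q) − ¼ ln(1 − 2Q).
1 − 2P − Q = 0.315911, giving −½ ln(0.315911) = 0.576147.
1 − 2Q = 0.953882, giving −¼ ln(0.953882) = 0.011804.
d = 0.576147 + 0.011804 = 0.587951.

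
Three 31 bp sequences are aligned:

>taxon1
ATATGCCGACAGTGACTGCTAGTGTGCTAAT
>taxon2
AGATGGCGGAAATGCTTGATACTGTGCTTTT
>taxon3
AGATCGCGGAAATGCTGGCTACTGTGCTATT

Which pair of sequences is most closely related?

taxon1–taxon2: 11/31 differ, p = 0.355, d = 0.481.
taxon1–taxon3: 11/31 differ, p = 0.355, d = 0.481.
taxon2–taxon3: 4/31 differ, p = 0.129, d = 0.142.
The smallest distance is between taxon2 and taxon3.

taxon2 and taxon3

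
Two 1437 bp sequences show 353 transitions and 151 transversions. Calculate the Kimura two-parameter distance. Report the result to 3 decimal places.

0.513

P = 353/1437 ≈ 0.245651 and Q = 151/1437 ≈ 0.10508.
Under the Kimura two-parameter model, d = −½ ln(1 − 2P − Q) − ¼ ln(1 − 2Q).
1 − 2P − Q = 0.403618, giving −½ ln(0.403618) = 0.453643.
1 − 2Q = 0.78984, giving −¼ ln(0.78984) = 0.058981.
d = 0.453643 + 0.058981 = 0.512624.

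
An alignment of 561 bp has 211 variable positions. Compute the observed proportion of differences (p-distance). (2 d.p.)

0.38

p = 211/561 = 0.376114… ≈ 0.38 (to 2 d.p.).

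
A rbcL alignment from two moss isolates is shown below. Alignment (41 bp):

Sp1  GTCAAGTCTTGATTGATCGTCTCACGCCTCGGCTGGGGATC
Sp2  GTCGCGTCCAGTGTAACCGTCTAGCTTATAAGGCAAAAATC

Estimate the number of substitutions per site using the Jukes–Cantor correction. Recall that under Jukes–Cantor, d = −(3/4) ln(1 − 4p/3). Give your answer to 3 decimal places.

0.861

The sequences differ at 21 of 41 sites, so p = 21/41 ≈ 0.512195.
d = −(3/4) ln(1 − 4p/3) = −0.75 ln(1 − 0.682927) = −0.75 ln(0.317073)
  = −0.75 × (-1.148623) = 0.861467 substitutions/site.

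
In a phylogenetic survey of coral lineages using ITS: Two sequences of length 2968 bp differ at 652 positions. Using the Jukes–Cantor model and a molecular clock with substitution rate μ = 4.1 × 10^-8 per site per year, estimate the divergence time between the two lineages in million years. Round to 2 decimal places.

3.17

p = 652/2968 ≈ 0.219677.
d = −(3/4) ln(1 − 4p/3) = −0.75 ln(1 − 0.292903) = −0.75 ln(0.707097)
  = −0.75 × (-0.346587) = 0.259940 substitutions/site.
Under a molecular clock d = 2μt, so t = d/(2μ) = 0.259940 / (2 × 4.1 × 10^-8) = 3.17 million years.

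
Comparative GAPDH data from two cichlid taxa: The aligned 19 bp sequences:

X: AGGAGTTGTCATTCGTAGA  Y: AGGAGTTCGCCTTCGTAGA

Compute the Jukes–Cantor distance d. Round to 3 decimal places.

0.177

The sequences differ at 3 of 19 sites (8, 9, 11), so p = 3/19 ≈ 0.157895.
d = −(3/4) ln(1 − 4p/3) = −0.75 ln(1 − 0.210527) = −0.75 ln(0.789473)
  = −0.75 × (-0.236390) = 0.177293 substitutions/site.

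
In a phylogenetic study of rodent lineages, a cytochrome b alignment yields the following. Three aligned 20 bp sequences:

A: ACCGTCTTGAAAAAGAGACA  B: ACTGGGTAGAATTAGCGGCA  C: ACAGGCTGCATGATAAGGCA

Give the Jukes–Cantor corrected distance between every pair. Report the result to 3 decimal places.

A–B: 8/20 sites differ → p = 0.4, d = −0.75 ln(1 − 0.533333) = 0.571605 ≈ 0.572.
A–C: 9/20 sites differ → p = 0.45, d = −0.75 ln(1 − 0.6) = 0.687218 ≈ 0.687.
B–C: 10/20 sites differ → p = 0.5, d = −0.75 ln(1 − 0.666667) = 0.823960 ≈ 0.824.

d(A,B) = 0.572, d(A,C) = 0.687, d(B,C) = 0.824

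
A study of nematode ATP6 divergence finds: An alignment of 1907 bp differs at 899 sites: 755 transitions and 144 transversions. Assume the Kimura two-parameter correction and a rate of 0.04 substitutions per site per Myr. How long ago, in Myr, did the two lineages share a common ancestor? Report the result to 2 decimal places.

P = 755/1907 ≈ 0.39591 and Q = 144/1907 ≈ 0.075511.
Under the Kimura two-parameter model, d = −½ ln(1 − 2P − Q) − ¼ ln(1 − 2Q).
1 − 2P − Q = 0.132669, giving −½ ln(0.132669) = 1.009949.
1 − 2Q = 0.848978, giving −¼ ln(0.848978) = 0.040931.
d = 1.009949 + 0.040931 = 1.050880.
Under a molecular clock d = 2μt, so t = d/(2μ) = 1.050880 / (2 × 0.04) = 13.14 Myr.

13.14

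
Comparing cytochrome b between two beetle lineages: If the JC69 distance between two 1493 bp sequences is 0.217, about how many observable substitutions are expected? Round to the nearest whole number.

Invert JC69: p = (3/4)(1 − e^(−4d/3)) = 0.75 × (1 − e^(-0.289333)) = 0.75 × (1 − 0.748763) = 0.188428.
Expected differing sites = pL ≈ 0.188428 × 1493 = 281.323004 ≈ 281.

281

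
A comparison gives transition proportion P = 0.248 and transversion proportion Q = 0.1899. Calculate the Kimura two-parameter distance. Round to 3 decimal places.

0.698

Under the Kimura two-parameter model, d = −½ ln(1 − 2P − Q) − ¼ ln(1 − 2Q).
1 − 2P − Q = 0.3141, giving −½ ln(0.3141) = 0.579022.
1 − 2Q = 0.6202, giving −¼ ln(0.6202) = 0.119428.
d = 0.579022 + 0.119428 = 0.698450.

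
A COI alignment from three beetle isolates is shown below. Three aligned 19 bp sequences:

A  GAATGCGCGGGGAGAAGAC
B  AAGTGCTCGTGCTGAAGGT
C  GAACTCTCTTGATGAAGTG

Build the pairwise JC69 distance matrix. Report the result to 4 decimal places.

d(A,B) = 0.6181, d(A,C) = 0.7489, d(B,C) = 0.6181

A–B: 8/19 sites differ → p ≈ 0.421053, d = −0.75 ln(1 − 0.561404) = 0.618132 ≈ 0.6181.
A–C: 9/19 sites differ → p ≈ 0.473684, d = −0.75 ln(1 − 0.631579) = 0.748897 ≈ 0.7489.
B–C: 8/19 sites differ → p ≈ 0.421053, d = −0.75 ln(1 − 0.561404) = 0.618132 ≈ 0.6181.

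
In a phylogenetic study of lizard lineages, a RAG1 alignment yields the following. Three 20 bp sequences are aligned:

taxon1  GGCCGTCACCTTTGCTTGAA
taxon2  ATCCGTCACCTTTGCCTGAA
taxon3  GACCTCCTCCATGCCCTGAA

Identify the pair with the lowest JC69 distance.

taxon1 and taxon2

taxon1–taxon2: 3/20 differ, p = 0.150, d = 0.167.
taxon1–taxon3: 8/20 differ, p = 0.400, d = 0.572.
taxon2–taxon3: 8/20 differ, p = 0.400, d = 0.572.
The smallest distance is between taxon1 and taxon2.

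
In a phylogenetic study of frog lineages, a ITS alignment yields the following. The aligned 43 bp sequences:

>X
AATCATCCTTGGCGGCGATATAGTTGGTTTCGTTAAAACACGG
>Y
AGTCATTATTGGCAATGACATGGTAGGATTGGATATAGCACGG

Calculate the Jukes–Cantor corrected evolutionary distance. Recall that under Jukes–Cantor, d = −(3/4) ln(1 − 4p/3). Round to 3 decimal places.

The sequences differ at 14 of 43 sites, so p = 14/43 ≈ 0.325581.
d = −(3/4) ln(1 − 4p/3) = −0.75 ln(1 − 0.434108) = −0.75 ln(0.565892)
  = −0.75 × (-0.569352) = 0.427014 substitutions/site.

0.427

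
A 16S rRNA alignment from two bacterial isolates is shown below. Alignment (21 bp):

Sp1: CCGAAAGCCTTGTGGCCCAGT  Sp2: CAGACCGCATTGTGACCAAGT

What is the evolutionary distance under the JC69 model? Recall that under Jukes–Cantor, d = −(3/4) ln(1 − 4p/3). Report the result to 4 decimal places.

0.3597

The sequences differ at 6 of 21 sites (2, 5, 6, 9, 15, 18), so p = 6/21 ≈ 0.285714.
d = −(3/4) ln(1 − 4p/3) = −0.75 ln(1 − 0.380952) = −0.75 ln(0.619048)
  = −0.75 × (-0.479572) = 0.359679 substitutions/site.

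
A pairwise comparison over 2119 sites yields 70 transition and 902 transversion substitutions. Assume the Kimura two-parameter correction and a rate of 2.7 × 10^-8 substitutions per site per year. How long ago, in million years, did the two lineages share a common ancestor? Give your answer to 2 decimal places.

15.09

P = 70/2119 ≈ 0.033034 and Q = 902/2119 ≈ 0.425672.
Under the Kimura two-parameter model, d = −½ ln(1 − 2P − Q) − ¼ ln(1 − 2Q).
1 − 2P − Q = 0.50826, giving −½ ln(0.50826) = 0.338381.
1 − 2Q = 0.148656, giving −¼ ln(0.148656) = 0.476530.
d = 0.338381 + 0.476530 = 0.814911.
Under a molecular clock d = 2μt, so t = d/(2μ) = 0.814911 / (2 × 2.7 × 10^-8) = 15.09 million years.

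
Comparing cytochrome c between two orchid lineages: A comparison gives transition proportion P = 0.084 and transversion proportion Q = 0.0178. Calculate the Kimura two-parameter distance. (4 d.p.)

Under the Kimura two-parameter model, d = −½ ln(1 − 2P − Q) − ¼ ln(1 − 2Q).
1 − 2P − Q = 0.8142, giving −½ ln(0.8142) = 0.102775.
1 − 2Q = 0.9644, giving −¼ ln(0.9644) = 0.009062.
d = 0.102775 + 0.009062 = 0.111837.

0.1118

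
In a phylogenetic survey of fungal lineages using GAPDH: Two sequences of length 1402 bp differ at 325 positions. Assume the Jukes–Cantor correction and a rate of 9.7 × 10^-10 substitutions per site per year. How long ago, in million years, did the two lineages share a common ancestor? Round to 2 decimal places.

p = 325/1402 ≈ 0.231812.
d = −(3/4) ln(1 − 4p/3) = −0.75 ln(1 − 0.309083) = −0.75 ln(0.690917)
  = −0.75 × (-0.369736) = 0.277302 substitutions/site.
Under a molecular clock d = 2μt, so t = d/(2μ) = 0.277302 / (2 × 9.7 × 10^-10) = 142.94 million years.

142.94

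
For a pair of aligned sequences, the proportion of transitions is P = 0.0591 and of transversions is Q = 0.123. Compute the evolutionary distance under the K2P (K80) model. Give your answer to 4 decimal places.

0.2086

Under the Kimura two-parameter model, d = −½ ln(1 − 2P − Q) − ¼ ln(1 − 2Q).
1 − 2P − Q = 0.7588, giving −½ ln(0.7588) = 0.138009.
1 − 2Q = 0.754, giving −¼ ln(0.754) = 0.070591.
d = 0.138009 + 0.070591 = 0.208600.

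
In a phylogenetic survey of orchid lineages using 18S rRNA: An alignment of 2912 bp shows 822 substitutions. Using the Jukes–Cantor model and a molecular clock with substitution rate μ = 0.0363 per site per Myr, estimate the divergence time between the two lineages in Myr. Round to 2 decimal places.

4.88

p = 822/2912 ≈ 0.28228.
d = −(3/4) ln(1 − 4p/3) = −0.75 ln(1 − 0.376373) = −0.75 ln(0.623627)
  = −0.75 × (-0.472203) = 0.354152 substitutions/site.
Under a molecular clock d = 2μt, so t = d/(2μ) = 0.354152 / (2 × 0.0363) = 4.88 Myr.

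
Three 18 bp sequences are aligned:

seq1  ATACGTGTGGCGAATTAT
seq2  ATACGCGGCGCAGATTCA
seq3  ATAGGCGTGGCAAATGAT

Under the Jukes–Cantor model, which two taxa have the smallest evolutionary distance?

seq1–seq2: 7/18 differ, p = 0.389, d = 0.548.
seq1–seq3: 4/18 differ, p = 0.222, d = 0.264.
seq2–seq3: 7/18 differ, p = 0.389, d = 0.548.
The smallest distance is between seq1 and seq3.

seq1 and seq3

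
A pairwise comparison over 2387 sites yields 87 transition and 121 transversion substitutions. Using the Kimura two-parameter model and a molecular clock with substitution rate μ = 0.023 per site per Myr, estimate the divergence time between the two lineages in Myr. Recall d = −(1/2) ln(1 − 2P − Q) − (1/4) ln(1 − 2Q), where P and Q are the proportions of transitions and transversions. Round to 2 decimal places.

2.01

P = 87/2387 ≈ 0.036447 and Q = 121/2387 ≈ 0.050691.
Under the Kimura two-parameter model, d = −½ ln(1 − 2P − Q) − ¼ ln(1 − 2Q).
1 − 2P − Q = 0.876415, giving −½ ln(0.876415) = 0.065958.
1 − 2Q = 0.898618, giving −¼ ln(0.898618) = 0.026724.
d = 0.065958 + 0.026724 = 0.092682.
Under a molecular clock d = 2μt, so t = d/(2μ) = 0.092682 / (2 × 0.023) = 2.01 Myr.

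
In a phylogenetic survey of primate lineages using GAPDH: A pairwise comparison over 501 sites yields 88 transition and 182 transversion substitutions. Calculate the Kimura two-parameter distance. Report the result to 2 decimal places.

0.95

P = 88/501 ≈ 0.175649 and Q = 182/501 ≈ 0.363273.
Under the Kimura two-parameter model, d = −½ ln(1 − 2P − Q) − ¼ ln(1 − 2Q).
1 − 2P − Q = 0.285429, giving −½ ln(0.285429) = 0.626881.
1 − 2Q = 0.273454, giving −¼ ln(0.273454) = 0.324155.
d = 0.626881 + 0.324155 = 0.951036.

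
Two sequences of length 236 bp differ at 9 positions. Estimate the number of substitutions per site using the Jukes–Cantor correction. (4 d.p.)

0.0391

p = 9/236 ≈ 0.038136.
d = −(3/4) ln(1 − 4p/3) = −0.75 ln(1 − 0.050848) = −0.75 ln(0.949152)
  = −0.75 × (-0.052186) = 0.039140 substitutions/site.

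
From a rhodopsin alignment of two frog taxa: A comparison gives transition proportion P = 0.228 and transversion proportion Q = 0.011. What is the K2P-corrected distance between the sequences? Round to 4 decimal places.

Under the Kimura two-parameter model, d = −½ ln(1 − 2P − Q) − ¼ ln(1 − 2Q).
1 − 2P − Q = 0.533, giving −½ ln(0.533) = 0.314617.
1 − 2Q = 0.978, giving −¼ ln(0.978) = 0.005561.
d = 0.314617 + 0.005561 = 0.320178.

0.3202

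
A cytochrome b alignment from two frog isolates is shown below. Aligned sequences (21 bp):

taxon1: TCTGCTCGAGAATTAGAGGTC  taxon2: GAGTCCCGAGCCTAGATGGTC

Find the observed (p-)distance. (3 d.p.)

0.524

The sequences differ at 11 of 21 positions.
p = 11/21 = 0.523809… ≈ 0.524 (to 3 d.p.).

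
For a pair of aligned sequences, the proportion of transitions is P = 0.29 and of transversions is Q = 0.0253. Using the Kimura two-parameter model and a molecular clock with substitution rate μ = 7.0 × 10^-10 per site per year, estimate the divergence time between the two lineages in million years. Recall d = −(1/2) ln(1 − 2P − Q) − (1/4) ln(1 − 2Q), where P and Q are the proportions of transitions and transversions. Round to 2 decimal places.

Under the Kimura two-parameter model, d = −½ ln(1 − 2P − Q) − ¼ ln(1 − 2Q).
1 − 2P − Q = 0.3947, giving −½ ln(0.3947) = 0.464815.
1 − 2Q = 0.9494, giving −¼ ln(0.9494) = 0.012981.
d = 0.464815 + 0.012981 = 0.477796.
Under a molecular clock d = 2μt, so t = d/(2μ) = 0.477796 / (2 × 7.0 × 10^-10) = 341.28 million years.

341.28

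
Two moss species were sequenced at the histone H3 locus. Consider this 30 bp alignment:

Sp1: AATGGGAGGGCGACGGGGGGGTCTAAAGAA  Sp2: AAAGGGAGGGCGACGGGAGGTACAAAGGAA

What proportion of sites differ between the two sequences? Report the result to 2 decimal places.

The sequences differ at 6 of 30 positions (sites 3, 18, 21, 22, 24, 27).
p = 6/30 = 0.20.

0.20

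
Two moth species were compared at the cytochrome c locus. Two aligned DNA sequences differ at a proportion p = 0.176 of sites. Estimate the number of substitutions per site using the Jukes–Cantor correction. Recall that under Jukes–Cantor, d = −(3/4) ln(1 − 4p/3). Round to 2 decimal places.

d = −(3/4) ln(1 − 4p/3) = −0.75 ln(1 − 0.234667) = −0.75 ln(0.765333)
  = −0.75 × (-0.267444) = 0.200583 substitutions/site.

0.20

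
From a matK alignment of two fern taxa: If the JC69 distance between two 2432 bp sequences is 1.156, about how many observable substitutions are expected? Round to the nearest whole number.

1433

Invert JC69: p = (3/4)(1 − e^(−4d/3)) = 0.75 × (1 − e^(-1.541333)) = 0.75 × (1 − 0.214096) = 0.589428.
Expected differing sites = pL ≈ 0.589428 × 2432 = 1433.488896 ≈ 1433.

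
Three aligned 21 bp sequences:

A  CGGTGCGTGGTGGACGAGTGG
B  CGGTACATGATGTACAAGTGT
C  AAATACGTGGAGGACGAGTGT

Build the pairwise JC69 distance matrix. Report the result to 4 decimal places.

A–B: 6/21 sites differ → p ≈ 0.285714, d = −0.75 ln(1 − 0.380952) = 0.359679 ≈ 0.3597.
A–C: 6/21 sites differ → p ≈ 0.285714, d = −0.75 ln(1 − 0.380952) = 0.359679 ≈ 0.3597.
B–C: 8/21 sites differ → p ≈ 0.380952, d = −0.75 ln(1 − 0.507936) = 0.531860 ≈ 0.5319.

d(A,B) = 0.3597, d(A,C) = 0.3597, d(B,C) = 0.5319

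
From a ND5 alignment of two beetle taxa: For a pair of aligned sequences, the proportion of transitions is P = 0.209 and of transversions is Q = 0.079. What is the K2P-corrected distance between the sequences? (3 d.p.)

0.387

Under the Kimura two-parameter model, d = −½ ln(1 − 2P − Q) − ¼ ln(1 − 2Q).
1 − 2P − Q = 0.503, giving −½ ln(0.503) = 0.343583.
1 − 2Q = 0.842, giving −¼ ln(0.842) = 0.042994.
d = 0.343583 + 0.042994 = 0.386577.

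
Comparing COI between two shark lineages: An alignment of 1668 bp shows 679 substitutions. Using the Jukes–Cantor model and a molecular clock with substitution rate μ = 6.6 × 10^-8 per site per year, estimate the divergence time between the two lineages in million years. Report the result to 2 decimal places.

p = 679/1668 ≈ 0.407074.
d = −(3/4) ln(1 − 4p/3) = −0.75 ln(1 − 0.542765) = −0.75 ln(0.457235)
  = −0.75 × (-0.782558) = 0.586919 substitutions/site.
Under a molecular clock d = 2μt, so t = d/(2μ) = 0.586919 / (2 × 6.6 × 10^-8) = 4.45 million years.

4.45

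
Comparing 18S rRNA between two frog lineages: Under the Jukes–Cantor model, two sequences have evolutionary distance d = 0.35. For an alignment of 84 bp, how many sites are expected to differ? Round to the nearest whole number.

Invert JC69: p = (3/4)(1 − e^(−4d/3)) = 0.75 × (1 − e^(-0.466667)) = 0.75 × (1 − 0.627089) = 0.279683.
Expected differing sites = pL ≈ 0.279683 × 84 = 23.493372 ≈ 23.

23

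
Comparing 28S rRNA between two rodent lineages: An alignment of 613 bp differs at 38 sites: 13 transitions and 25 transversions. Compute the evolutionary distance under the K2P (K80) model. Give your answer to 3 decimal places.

0.065

P = 13/613 ≈ 0.021207 and Q = 25/613 ≈ 0.040783.
Under the Kimura two-parameter model, d = −½ ln(1 − 2P − Q) − ¼ ln(1 − 2Q).
1 − 2P − Q = 0.916803, giving −½ ln(0.916803) = 0.043431.
1 − 2Q = 0.918434, giving −¼ ln(0.918434) = 0.021271.
d = 0.043431 + 0.021271 = 0.064702.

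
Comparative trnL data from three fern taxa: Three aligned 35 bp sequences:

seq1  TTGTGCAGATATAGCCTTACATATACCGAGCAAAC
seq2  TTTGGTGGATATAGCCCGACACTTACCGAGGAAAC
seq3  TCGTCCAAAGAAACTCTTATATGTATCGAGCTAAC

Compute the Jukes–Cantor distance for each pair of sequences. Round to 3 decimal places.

seq1–seq2: 9/35 sites differ → p ≈ 0.257143, d = −0.75 ln(1 − 0.342857) = 0.314890 ≈ 0.315.
seq1–seq3: 11/35 sites differ → p ≈ 0.314286, d = −0.75 ln(1 − 0.419048) = 0.407315 ≈ 0.407.
seq2–seq3: 19/35 sites differ → p ≈ 0.542857, d = −0.75 ln(1 − 0.723809) = 0.964997 ≈ 0.965.

d(seq1,seq2) = 0.315, d(seq1,seq3) = 0.407, d(seq2,seq3) = 0.965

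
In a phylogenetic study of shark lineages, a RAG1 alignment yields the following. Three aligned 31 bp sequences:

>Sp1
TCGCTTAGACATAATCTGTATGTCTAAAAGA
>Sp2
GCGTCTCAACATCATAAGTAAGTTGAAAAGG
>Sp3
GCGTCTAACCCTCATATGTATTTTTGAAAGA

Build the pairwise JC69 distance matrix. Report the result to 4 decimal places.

Sp1–Sp2: 12/31 sites differ → p ≈ 0.387097, d = −0.75 ln(1 − 0.516129) = 0.544453 ≈ 0.5445.
Sp1–Sp3: 11/31 sites differ → p ≈ 0.354839, d = −0.75 ln(1 − 0.473119) = 0.480585 ≈ 0.4806.
Sp2–Sp3: 9/31 sites differ → p ≈ 0.290323, d = −0.75 ln(1 − 0.387097) = 0.367161 ≈ 0.3672.

d(Sp1,Sp2) = 0.5445, d(Sp1,Sp3) = 0.4806, d(Sp2,Sp3) = 0.3672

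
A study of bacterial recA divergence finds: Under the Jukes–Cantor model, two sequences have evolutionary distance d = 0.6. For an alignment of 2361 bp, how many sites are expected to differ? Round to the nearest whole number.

Invert JC69: p = (3/4)(1 − e^(−4d/3)) = 0.75 × (1 − e^(-0.8)) = 0.75 × (1 − 0.449329) = 0.413003.
Expected differing sites = pL ≈ 0.413003 × 2361 = 975.100083 ≈ 975.

975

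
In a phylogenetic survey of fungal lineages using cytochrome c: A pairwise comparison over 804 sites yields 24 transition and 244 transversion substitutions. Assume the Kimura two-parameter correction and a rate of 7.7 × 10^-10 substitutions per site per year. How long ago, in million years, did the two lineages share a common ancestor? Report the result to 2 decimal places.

P = 24/804 ≈ 0.029851 and Q = 244/804 ≈ 0.303483.
Under the Kimura two-parameter model, d = −½ ln(1 − 2P − Q) − ¼ ln(1 − 2Q).
1 − 2P − Q = 0.636815, giving −½ ln(0.636815) = 0.225638.
1 − 2Q = 0.393034, giving −¼ ln(0.393034) = 0.233465.
d = 0.225638 + 0.233465 = 0.459103.
Under a molecular clock d = 2μt, so t = d/(2μ) = 0.459103 / (2 × 7.7 × 10^-10) = 298.12 million years.

298.12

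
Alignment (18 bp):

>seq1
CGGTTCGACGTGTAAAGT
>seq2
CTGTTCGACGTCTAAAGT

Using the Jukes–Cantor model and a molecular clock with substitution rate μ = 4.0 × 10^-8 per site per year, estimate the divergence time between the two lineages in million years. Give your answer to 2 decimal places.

The sequences differ at 2 of 18 sites (2, 12), so p = 2/18 ≈ 0.111111.
d = −(3/4) ln(1 − 4p/3) = −0.75 ln(1 − 0.148148) = −0.75 ln(0.851852)
  = −0.75 × (-0.160342) = 0.120257 substitutions/site.
Under a molecular clock d = 2μt, so t = d/(2μ) = 0.120257 / (2 × 4.0 × 10^-8) = 1.50 million years.

1.50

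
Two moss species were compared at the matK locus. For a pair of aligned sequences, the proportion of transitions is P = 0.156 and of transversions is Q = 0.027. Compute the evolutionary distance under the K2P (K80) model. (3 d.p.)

Under the Kimura two-parameter model, d = −½ ln(1 − 2P − Q) − ¼ ln(1 − 2Q).
1 − 2P − Q = 0.661, giving −½ ln(0.661) = 0.207001.
1 − 2Q = 0.946, giving −¼ ln(0.946) = 0.013878.
d = 0.207001 + 0.013878 = 0.220879.

0.221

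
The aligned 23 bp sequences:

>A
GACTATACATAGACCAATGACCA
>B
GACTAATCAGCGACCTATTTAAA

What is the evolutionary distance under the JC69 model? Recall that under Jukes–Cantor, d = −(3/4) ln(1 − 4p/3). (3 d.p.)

0.553

The sequences differ at 9 of 23 sites (6, 7, 10, 11, 16, 19, 20, 21, 22), so p = 9/23 ≈ 0.391304.
d = −(3/4) ln(1 − 4p/3) = −0.75 ln(1 − 0.521739) = −0.75 ln(0.478261)
  = −0.75 × (-0.737599) = 0.553199 substitutions/site.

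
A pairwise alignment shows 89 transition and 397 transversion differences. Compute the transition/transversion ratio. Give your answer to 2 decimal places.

R = 89/397 = 0.224181… ≈ 0.22 (to 2 d.p.).

0.22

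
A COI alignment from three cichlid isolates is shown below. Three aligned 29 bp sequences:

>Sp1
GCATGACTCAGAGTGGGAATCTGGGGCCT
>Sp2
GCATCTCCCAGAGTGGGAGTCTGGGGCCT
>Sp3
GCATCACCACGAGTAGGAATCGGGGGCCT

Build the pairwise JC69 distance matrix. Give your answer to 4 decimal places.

Sp1–Sp2: 4/29 sites differ → p ≈ 0.137931, d = −0.75 ln(1 − 0.183908) = 0.152421 ≈ 0.1524.
Sp1–Sp3: 6/29 sites differ → p ≈ 0.206897, d = −0.75 ln(1 − 0.275863) = 0.242081 ≈ 0.2421.
Sp2–Sp3: 6/29 sites differ → p ≈ 0.206897, d = −0.75 ln(1 − 0.275863) = 0.242081 ≈ 0.2421.

d(Sp1,Sp2) = 0.1524, d(Sp1,Sp3) = 0.2421, d(Sp2,Sp3) = 0.2421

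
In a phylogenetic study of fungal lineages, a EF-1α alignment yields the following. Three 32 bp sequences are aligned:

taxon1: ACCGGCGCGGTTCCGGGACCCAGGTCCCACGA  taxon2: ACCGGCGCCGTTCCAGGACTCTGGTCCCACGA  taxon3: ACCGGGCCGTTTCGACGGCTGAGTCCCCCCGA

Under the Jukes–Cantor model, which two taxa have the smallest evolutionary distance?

taxon1 and taxon2

taxon1–taxon2: 4/32 differ, p = 0.125, d = 0.137.
taxon1–taxon3: 12/32 differ, p = 0.375, d = 0.520.
taxon2–taxon3: 12/32 differ, p = 0.375, d = 0.520.
The smallest distance is between taxon1 and taxon2.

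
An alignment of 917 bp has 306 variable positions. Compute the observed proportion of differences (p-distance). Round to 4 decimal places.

0.3337

p = 306/917 = 0.333696… ≈ 0.3337 (to 4 d.p.).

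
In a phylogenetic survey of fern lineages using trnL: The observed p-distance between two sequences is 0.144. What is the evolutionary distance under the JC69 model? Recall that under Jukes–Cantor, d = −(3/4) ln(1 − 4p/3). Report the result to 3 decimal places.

d = −(3/4) ln(1 − 4p/3) = −0.75 ln(1 − 0.192) = −0.75 ln(0.808)
  = −0.75 × (-0.213193) = 0.159895 substitutions/site.

0.160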